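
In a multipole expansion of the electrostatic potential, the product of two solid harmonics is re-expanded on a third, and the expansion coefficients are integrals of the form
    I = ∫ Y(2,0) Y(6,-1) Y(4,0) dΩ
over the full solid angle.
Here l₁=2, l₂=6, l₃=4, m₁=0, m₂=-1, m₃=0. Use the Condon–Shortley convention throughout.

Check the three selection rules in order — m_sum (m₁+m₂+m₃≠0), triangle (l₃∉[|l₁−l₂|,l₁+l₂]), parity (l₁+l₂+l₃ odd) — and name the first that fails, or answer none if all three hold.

m_sum

Σmᵢ = -1  ✗
l₃∈[|l₁−l₂|,l₁+l₂]=[4,8], have l₃=4
Σlᵢ = 12 ⇒ even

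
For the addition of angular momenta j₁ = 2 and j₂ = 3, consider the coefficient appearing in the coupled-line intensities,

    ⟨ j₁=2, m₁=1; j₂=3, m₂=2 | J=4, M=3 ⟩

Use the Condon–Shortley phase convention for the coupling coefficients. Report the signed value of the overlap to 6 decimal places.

-0.223607

√[9·1!3!5!/10! · 3!1!5!1!7!1!] = √(6480)
  +(−1)^0/∏(0,1,1,5,2,0)! = 1/240  (running 1/240)
  +(−1)^1/∏(1,0,0,4,3,1)! = -1/144  (running -1/360)
⟨..|..⟩ = √(6480)·(-1/360) = -0.223607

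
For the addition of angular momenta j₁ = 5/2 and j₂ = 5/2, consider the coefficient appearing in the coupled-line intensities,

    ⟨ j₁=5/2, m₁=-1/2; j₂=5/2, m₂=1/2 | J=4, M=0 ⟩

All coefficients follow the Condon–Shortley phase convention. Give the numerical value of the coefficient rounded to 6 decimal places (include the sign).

triangle: 1!*4!*4!/10! = 576/3628800
(j±m)!: 2!*3!*3!*2!*4!*4! = 82944
prefactor² = (2J+1)*Δ*N² = 20736/175
  k=0: +1/(0!*1!*3!*3!*1!*1!) = 1/36
  k=1: −1/(1!*0!*2!*2!*2!*2!) = -1/16
Σ = -5/144  ⇒  CG² = 20736/175*(-5/144)² = 1/7
CG = −√(1/7) = -0.377964

-0.377964  (= −√(1/7))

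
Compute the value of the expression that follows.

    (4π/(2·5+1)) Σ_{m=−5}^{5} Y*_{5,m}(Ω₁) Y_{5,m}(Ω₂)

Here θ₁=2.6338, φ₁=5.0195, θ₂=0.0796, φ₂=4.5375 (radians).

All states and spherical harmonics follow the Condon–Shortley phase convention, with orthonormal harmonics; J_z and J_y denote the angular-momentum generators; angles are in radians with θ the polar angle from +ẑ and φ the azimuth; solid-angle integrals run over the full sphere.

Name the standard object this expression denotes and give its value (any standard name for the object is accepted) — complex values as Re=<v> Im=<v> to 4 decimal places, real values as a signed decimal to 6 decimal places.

Legendre polynomial (addition theorem), +0.326970

This sum is the spherical-harmonic addition theorem: it equals the Legendre polynomial P_l(cos γ) of the angle γ between the two directions.
Expand P_5 via completeness: Σ_{m} conj(Y_{5,m}) at Ω₁ times Y_{5,m} at Ω₂ —
  m=-5: (0.01261 - 0.00044j) × (-0.00000 + 0.00000j) = -0.00000 + 0.00000j  (running Σ = -0.00000 + 0.00000j)
  m=-4: (-0.02407 - 0.06754j) × (0.00004 + 0.00004j) = 0.00000 - 0.00000j  (running Σ = 0.00000 - 0.00000j)
  m=-3: (-0.18600 + 0.14124j) × (0.00069 - 0.00120j) = 0.00004 + 0.00032j  (running Σ = 0.00004 + 0.00032j)
  m=-2: (0.36933 + 0.26046j) × (-0.01988 - 0.00725j) = -0.00545 - 0.00786j  (running Σ = -0.00541 - 0.00754j)
  m=-1: (0.12023 - 0.37909j) × (-0.03467 + 0.19621j) = 0.07022 + 0.03673j  (running Σ = 0.06480 + 0.02919j)
  m=0: (0.17564 + 0.00000j) × (0.89166 + 0.00000j) = 0.15661 + 0.00000j  (running Σ = 0.22141 + 0.02919j)
  m=1: (-0.12023 - 0.37909j) × (0.03467 + 0.19621j) = 0.07022 - 0.03673j  (running Σ = 0.29163 - 0.00754j)
  m=2: (0.36933 - 0.26046j) × (-0.01988 + 0.00725j) = -0.00545 + 0.00786j  (running Σ = 0.28617 + 0.00032j)
  m=3: (0.18600 + 0.14124j) × (-0.00069 - 0.00120j) = 0.00004 - 0.00032j  (running Σ = 0.28621 - 0.00000j)
  m=4: (-0.02407 + 0.06754j) × (0.00004 - 0.00004j) = 0.00000 + 0.00000j  (running Σ = 0.28621 + 0.00000j)
  m=5: (-0.01261 - 0.00044j) × (0.00000 + 0.00000j) = -0.00000 - 0.00000j  (running Σ = 0.28621 + 0.00000j)
Accumulated sum 0.28621 + 0.00000j; after 4π/(2l+1) scaling, 0.32697 + 0.00000j ⇒ P_5 = 0.326970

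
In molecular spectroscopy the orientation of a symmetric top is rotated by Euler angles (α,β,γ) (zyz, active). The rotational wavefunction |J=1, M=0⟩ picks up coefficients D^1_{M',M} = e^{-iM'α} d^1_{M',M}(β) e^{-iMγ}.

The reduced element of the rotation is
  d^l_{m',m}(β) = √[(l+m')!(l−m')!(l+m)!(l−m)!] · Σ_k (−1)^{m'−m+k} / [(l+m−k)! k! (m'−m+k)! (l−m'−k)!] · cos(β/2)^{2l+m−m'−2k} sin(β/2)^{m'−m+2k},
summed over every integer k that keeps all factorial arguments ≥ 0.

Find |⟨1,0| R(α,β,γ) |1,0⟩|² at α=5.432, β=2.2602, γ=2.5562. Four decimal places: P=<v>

P=0.4046

First d^1_{0,0}(β=2.2602), then the phase factors e^{-i(0)α} and e^{-i(0)γ}:
Half-angle: c=0.426569, s=0.904455. N=√(1·1·1·1)=1.000000
k∈{0,1} keeps every argument non-negative
  k=0: (−1)^0·1.0000/(1)·0.4266^2·0.9045^0 = +0.181961
  k=1: (−1)^1·1.0000/(1)·0.4266^0·0.9045^2 = -0.818039
d^1_{0,0}(2.2602) = +0.181961 -0.818039 = -0.636077
|D^1_{0,0}|² = |d^1_{0,0}(β)|² = (-0.636077)² = 0.404594 (the z-rotation phases have unit modulus)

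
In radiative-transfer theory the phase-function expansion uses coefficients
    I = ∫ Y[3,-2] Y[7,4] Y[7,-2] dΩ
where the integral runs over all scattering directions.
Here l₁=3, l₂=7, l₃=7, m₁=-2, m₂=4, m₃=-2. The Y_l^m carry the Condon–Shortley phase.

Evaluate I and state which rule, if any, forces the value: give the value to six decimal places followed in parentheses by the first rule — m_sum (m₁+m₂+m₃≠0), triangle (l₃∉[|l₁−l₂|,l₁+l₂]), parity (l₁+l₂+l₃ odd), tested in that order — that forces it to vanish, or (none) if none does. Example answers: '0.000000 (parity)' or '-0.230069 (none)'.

Σlᵢ=17 odd — θ-integrand is odd under cosθ→−cosθ; I=0

0.000000 (parity)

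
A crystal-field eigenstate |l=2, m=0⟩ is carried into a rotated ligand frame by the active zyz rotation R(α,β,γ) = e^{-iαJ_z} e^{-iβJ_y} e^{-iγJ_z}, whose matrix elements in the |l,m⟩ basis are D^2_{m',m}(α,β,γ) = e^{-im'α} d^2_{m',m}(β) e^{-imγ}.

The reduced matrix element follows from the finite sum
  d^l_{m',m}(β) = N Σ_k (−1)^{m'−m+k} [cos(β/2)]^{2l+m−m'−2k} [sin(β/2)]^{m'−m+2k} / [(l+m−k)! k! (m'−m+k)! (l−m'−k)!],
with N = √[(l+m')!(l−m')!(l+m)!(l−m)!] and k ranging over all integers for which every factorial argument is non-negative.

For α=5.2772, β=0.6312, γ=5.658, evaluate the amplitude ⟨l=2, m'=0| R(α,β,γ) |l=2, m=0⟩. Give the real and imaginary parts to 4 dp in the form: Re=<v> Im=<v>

First d^2_{0,0}(β=0.6312), then the phase factors e^{-i(0)α} and e^{-i(0)γ}:
With c≡cos(β/2)=0.950610 and s≡sin(β/2)=0.310387, N=[2·2·2·2]^{1/2}=4.000000
k: max(0,(0)−(0))=0 … min(2+(0),2−(0))=2
  k=0: (−1)^0·4.0000/(4)·0.9506^4·0.3104^0 = +0.816601
  k=1: (−1)^1·4.0000/(1)·0.9506^2·0.3104^2 = -0.348234
  k=2: (−1)^2·4.0000/(4)·0.9506^0·0.3104^4 = +0.009281
d^2_{0,0}(0.6312) = +0.816601 -0.348234 +0.009281 = +0.477648
Attach z-rotation phases: D = e^{-i(0)(5.2772)}·(+0.477648)·e^{-i(0)(5.6580)} = +0.477648+0.000000i

Re=0.4776 Im=0.0000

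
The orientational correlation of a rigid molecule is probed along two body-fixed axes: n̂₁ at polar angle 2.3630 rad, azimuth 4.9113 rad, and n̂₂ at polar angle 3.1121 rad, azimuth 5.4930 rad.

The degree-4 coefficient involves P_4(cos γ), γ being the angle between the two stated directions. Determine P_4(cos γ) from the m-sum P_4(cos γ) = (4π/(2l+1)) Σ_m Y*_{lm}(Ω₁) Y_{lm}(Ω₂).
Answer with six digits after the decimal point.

-0.382411

Term-by-term m-sum for l=4 (normalisation 4π/9 = 1.396263):
  term(m=-4) = -0.000000-0.000000i   from Y*(Ω₁)=+0.075331+0.076890i, Y(Ω₂)=-0.000000-0.000000i
  term(m=-3) = -0.000002-0.000010i   from Y*(Ω₁)=+0.173433-0.255292i, Y(Ω₂)=+0.000023-0.000022i
  term(m=-2) = +0.000290-0.000673i   from Y*(Ω₁)=-0.387498-0.162838i, Y(Ω₂)=-0.000017+0.001743i
  term(m=-1) = +0.006027-0.003964i   from Y*(Ω₁)=-0.025595+0.126974i, Y(Ω₂)=-0.039192-0.039569i
  term(m=+0) = -0.286514-0.000000i   from Y*(Ω₁)=-0.340032-0.000000i, Y(Ω₂)=+0.842608+0.000000i
  term(m=+1) = +0.006027+0.003964i   from Y*(Ω₁)=+0.025595+0.126974i, Y(Ω₂)=+0.039192-0.039569i
  term(m=+2) = +0.000290+0.000673i   from Y*(Ω₁)=-0.387498+0.162838i, Y(Ω₂)=-0.000017-0.001743i
  term(m=+3) = -0.000002+0.000010i   from Y*(Ω₁)=-0.173433-0.255292i, Y(Ω₂)=-0.000023-0.000022i
  term(m=+4) = -0.000000+0.000000i   from Y*(Ω₁)=+0.075331-0.076890i, Y(Ω₂)=-0.000000+0.000000i
Total Σ_m = -0.273882-0.000000i. Multiply by 1.396263: -0.382411-0.000000i. P_4(cos γ) = -0.382411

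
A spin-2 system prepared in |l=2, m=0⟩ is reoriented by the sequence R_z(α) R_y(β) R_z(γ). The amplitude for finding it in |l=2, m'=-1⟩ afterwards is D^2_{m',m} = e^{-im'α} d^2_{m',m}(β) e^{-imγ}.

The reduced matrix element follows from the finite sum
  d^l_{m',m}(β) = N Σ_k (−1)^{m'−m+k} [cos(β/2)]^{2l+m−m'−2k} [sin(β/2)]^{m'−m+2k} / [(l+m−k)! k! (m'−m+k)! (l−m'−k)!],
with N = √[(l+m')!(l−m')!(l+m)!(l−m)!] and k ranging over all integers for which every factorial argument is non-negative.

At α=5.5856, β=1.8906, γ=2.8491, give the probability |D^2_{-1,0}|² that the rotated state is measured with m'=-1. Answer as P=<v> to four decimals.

P=0.1336

Split into d^2_{-1,0}(β=1.8906) × two z-phases.
Half-angle: c=0.585500, s=0.810673. N=√(1·6·2·2)=4.898979
k∈{1,2} keeps every argument non-negative
  k=1: (−1)^0·4.8990/(2)·0.5855^3·0.8107^1 = +0.398567
  k=2: (−1)^1·4.8990/(2)·0.5855^1·0.8107^3 = -0.764080
d^2_{-1,0}(1.8906) = +0.398567 -0.764080 = -0.365513
|D^2_{-1,0}|² = |d^2_{-1,0}(β)|² = (-0.365513)² = 0.133600 (the z-rotation phases have unit modulus)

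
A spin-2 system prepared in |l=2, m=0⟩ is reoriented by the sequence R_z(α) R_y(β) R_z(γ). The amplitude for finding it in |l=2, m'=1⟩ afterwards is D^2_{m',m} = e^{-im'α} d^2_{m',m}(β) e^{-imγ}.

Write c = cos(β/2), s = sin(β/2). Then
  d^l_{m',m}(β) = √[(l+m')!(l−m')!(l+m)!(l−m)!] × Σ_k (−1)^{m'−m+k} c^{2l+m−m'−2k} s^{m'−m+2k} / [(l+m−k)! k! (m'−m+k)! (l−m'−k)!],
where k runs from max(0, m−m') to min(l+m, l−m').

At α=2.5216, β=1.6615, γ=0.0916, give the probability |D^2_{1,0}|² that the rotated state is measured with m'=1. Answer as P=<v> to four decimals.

P=0.0122

D^2_{1,0}(2.5216,1.6615,0.0916) = e^{-i·1·2.5216}·d^2_{1,0}(1.6615)·e^{-i·0·0.0916}. Compute d first:
With c≡cos(β/2)=0.674322 and s≡sin(β/2)=0.738437, N=[6·1·2·2]^{1/2}=4.898979
Admissible k: 0..1 (factorial args all ≥0)
  k=0: (−1)^1·4.8990/(2)·0.6743^3·0.7384^1 = -0.554615
  k=1: (−1)^2·4.8990/(2)·0.6743^1·0.7384^3 = +0.665095
d^2_{1,0}(1.6615) = -0.554615 +0.665095 = +0.110481
|D^2_{1,0}|² = |d^2_{1,0}(β)|² = (+0.110481)² = 0.012206 (the z-rotation phases have unit modulus)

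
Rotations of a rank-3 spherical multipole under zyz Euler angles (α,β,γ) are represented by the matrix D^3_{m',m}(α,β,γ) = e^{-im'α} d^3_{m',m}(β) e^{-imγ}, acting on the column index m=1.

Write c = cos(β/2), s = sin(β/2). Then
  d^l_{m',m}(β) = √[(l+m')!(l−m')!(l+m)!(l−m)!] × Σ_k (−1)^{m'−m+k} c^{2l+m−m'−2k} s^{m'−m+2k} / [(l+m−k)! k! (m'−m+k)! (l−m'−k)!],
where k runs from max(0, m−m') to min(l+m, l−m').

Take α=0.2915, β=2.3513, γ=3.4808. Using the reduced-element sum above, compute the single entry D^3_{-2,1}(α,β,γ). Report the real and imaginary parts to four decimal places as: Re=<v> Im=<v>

Re=0.5159 Im=0.1283

D^3_{-2,1}(0.2915,2.3513,3.4808) = e^{-i·-2·0.2915}·d^3_{-2,1}(2.3513)·e^{-i·1·3.4808}. Compute d first:
Half-angle: c=0.384943, s=0.922940. N=√(1·120·24·2)=75.894664
k∈{3,4} keeps every argument non-negative
  k=3: (−1)^0·75.8947/(12)·0.3849^3·0.9229^3 = +0.283623
  k=4: (−1)^1·75.8947/(24)·0.3849^1·0.9229^5 = -0.815201
d^3_{-2,1}(2.3513) = +0.283623 -0.815201 = -0.531578
D = (+0.834815+0.550531i)·(-0.531578)·(-0.943019+0.332740i) = +0.515859+0.128315i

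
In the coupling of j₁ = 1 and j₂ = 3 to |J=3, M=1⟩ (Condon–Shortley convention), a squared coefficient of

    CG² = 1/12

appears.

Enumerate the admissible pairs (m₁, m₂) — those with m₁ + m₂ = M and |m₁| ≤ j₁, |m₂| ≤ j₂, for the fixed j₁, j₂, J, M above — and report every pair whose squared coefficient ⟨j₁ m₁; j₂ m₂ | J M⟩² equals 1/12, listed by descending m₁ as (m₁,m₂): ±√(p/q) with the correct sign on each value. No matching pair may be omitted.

Admissible pairs with m₁+m₂ = M = 1: (-1,2), (0,1), (1,0)
  (m₁,m₂)=(1,0): CG² = 1/2, CG = +√(1/2)
  (m₁,m₂)=(0,1): CG² = 1/12, CG = −√(1/12)   ← matches the target
  (m₁,m₂)=(-1,2): CG² = 5/12, CG = −√(5/12)
Pairs with CG² = 1/12: (0,1): −√(1/12)

(0,1): −√(1/12)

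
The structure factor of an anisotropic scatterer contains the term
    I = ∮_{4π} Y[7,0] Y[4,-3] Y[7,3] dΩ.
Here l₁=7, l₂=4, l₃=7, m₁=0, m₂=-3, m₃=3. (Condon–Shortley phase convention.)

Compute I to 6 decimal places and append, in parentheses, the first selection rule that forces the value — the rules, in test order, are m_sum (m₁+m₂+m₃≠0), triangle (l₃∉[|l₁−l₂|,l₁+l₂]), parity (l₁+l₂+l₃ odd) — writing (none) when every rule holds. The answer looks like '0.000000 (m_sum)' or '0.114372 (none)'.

0.094835 (none)

m-sum 0 ✓  L=18 even ✓  3≤7≤11 ✓
Π(2lᵢ+1) = 15×9×15 = 2025
triangle coeff Δ(7,4,7) = 1/58198140
Σ_t [0,4]: t=0:+1/17418240 t=1:−1/622080 t=2:+1/230400 t=3:−1/622080 t=4:+1/17418240 = 1/806400
(3j)²=2268/230945 [(7 4 7; 0 0 0)], sign=-1
Σ_t [0,1]: t=0:+1/4354560 t=1:−1/2488320 = -1/5806080
(3j)²=525/92378 [(7 4 7; 0 -3 3)], sign=-1
⇒ 4πI² = 241116750/2133423721
I = (+1)√(241116750/2133423721/(4π)) = 0.09483534
No selection rule forces the value: the integral is nonzero (none).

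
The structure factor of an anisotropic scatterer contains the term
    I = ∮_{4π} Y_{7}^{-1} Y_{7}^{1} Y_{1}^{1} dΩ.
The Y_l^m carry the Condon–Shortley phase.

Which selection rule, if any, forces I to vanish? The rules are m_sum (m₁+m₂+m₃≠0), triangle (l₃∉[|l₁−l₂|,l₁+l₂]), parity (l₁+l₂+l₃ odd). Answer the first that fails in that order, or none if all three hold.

m_sum

m₁+m₂+m₃ = -1 + 1 + 1 = 1  ✗
triangle: |7−7|=0 ≤ l₃=1 ≤ 7+7=14
parity: l₁+l₂+l₃ = 15 is odd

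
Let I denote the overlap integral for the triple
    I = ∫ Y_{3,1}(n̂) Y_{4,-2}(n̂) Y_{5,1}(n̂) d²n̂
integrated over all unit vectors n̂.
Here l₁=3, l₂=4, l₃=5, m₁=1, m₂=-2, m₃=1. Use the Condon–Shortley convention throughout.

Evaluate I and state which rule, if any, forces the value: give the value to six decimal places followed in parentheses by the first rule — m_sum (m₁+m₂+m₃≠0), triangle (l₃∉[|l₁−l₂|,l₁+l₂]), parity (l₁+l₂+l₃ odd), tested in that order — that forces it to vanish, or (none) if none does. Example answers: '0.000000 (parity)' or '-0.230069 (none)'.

0.106335 (none)

m-sum 0 ✓  L=12 even ✓  1≤5≤7 ✓
Π(2lᵢ+1) = 7×9×11 = 693
triangle coeff Δ(3,4,5) = 1/180180
Σ_t [0,2]: t=0:+1/576 t=1:−1/144 t=2:+1/576 = -1/288
(3j)²=20/1001 [(3 4 5; 0 0 0)], sign=+1
Σ_t [0,2]: t=0:+1/384 t=1:−1/720 t=2:+1/34560 = 43/34560
(3j)²=1849/180180 [(3 4 5; 1 -2 1)], sign=+1
⇒ 4πI² = 1849/13013
I = (+1)√(1849/13013/(4π)) = 0.10633465
No selection rule forces the value: the integral is nonzero (none).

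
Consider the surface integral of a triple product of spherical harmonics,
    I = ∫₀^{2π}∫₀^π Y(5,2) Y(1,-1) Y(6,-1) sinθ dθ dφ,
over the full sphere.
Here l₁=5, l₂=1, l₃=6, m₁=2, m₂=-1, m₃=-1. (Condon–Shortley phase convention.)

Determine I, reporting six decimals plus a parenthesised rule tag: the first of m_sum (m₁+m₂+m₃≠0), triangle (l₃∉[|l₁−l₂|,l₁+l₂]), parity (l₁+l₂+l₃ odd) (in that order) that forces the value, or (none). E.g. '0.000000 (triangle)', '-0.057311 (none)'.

-0.129207 (none)

Rules hold: Σm=0, L=12 even, 4≤6≤6.
N = 11·3·13 = 429
Δ = 0!·10!·2!/13! = 1/858
Racah Σ t=0..0: t=0:+1/14400 = 1/14400
⇒ 3j(5 1 6; 0 0 0)² = 6/143, sgn +1
Racah Σ t=0..0: t=0:+1/60480 = 1/60480
⇒ 3j(5 1 6; 2 -1 -1)² = 5/429, sgn -1
4πI² = N·(3j₀)²·(3jₘ)² = 30/143
I = -1·√(0.20979/4π) = -0.12920749
No selection rule forces the value: the integral is nonzero (none).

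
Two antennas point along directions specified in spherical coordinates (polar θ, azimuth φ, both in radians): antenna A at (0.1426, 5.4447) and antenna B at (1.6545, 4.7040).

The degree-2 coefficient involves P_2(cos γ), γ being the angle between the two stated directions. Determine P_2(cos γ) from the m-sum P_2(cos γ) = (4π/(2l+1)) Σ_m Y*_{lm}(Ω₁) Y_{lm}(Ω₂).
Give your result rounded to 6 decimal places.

Summing Y*_{l m}(θ₁,φ₁)·Y_{l m}(θ₂,φ₂) over m ∈ [−2, 2]; prefactor 4π/(2·2+1) = 2.513274:
  m=-2: (-0.00083 - 0.00776j) × (-0.38352 - 0.00644j) = 0.00027 + 0.00298j  (running Σ = 0.00027 + 0.00298j)
  m=-1: (0.07266 - 0.08082j) × (0.00054 - 0.06436j) = -0.00516 - 0.00472j  (running Σ = -0.00490 - 0.00174j)
  m=0: (0.61167 + 0.00000j) × (-0.30878 + 0.00000j) = -0.18887 + 0.00000j  (running Σ = -0.19377 - 0.00174j)
  m=1: (-0.07266 - 0.08082j) × (-0.00054 - 0.06436j) = -0.00516 + 0.00472j  (running Σ = -0.19893 + 0.00298j)
  m=2: (-0.00083 + 0.00776j) × (-0.38352 + 0.00644j) = 0.00027 - 0.00298j  (running Σ = -0.19866 + 0.00000j)
Σ over m = -0.19866 + 0.00000j; ×(4π/5) → -0.49929 + 0.00000j. Real part: -0.499290

-0.499290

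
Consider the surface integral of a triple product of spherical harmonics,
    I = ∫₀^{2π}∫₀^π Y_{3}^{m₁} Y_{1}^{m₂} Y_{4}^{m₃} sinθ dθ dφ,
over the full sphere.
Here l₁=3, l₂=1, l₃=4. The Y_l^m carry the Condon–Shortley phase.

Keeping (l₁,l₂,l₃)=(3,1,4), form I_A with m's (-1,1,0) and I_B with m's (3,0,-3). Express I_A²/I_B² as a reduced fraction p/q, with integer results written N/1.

l's match ⇒ only the (l;m) 3-j factors differ between A and B.
A: triangle coeff Δ(3,1,4) = 1/252; Σ_t [0,0]: t=0:+1/96 = 1/96; (3j)²=1/42 [(3 1 4; -1 1 0)], sign=+1
B: triangle coeff Δ(3,1,4) = 1/252; Σ_t [0,0]: t=0:+1/720 = 1/720; (3j)²=1/36 [(3 1 4; 3 0 -3)], sign=-1
I_A²/I_B² = (1/42)/(1/36) = 6/7

6/7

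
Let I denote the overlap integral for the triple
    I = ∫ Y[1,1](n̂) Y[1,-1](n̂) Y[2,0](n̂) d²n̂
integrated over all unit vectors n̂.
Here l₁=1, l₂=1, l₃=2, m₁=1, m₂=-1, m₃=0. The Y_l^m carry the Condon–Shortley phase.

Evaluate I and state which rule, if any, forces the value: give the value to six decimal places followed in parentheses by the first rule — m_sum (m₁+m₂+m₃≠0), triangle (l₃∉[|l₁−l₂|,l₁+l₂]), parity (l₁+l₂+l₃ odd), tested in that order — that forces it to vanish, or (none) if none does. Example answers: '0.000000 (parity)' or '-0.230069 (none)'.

m-sum 0 ✓  L=4 even ✓  0≤2≤2 ✓
Π(2lᵢ+1) = 3×3×5 = 45
triangle coeff Δ(1,1,2) = 1/30
Σ_t [0,0]: t=0:+1/1 = 1/1
(3j)²=2/15 [(1 1 2; 0 0 0)], sign=+1
Σ_t [0,0]: t=0:+1/4 = 1/4
(3j)²=1/30 [(1 1 2; 1 -1 0)], sign=+1
⇒ 4πI² = 1/5
I = (+1)√(1/5/(4π)) = 0.12615663
No selection rule forces the value: the integral is nonzero (none).

0.126157 (none)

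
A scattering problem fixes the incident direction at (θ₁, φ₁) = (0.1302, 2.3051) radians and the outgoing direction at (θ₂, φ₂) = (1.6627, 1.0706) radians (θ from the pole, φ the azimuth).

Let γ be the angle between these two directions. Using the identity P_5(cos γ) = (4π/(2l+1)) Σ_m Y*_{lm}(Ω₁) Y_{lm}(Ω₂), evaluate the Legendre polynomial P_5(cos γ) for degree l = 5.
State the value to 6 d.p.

Summing Y*_{l m}(θ₁,φ₁)·Y_{l m}(θ₂,φ₂) over m ∈ [−5, 5]; prefactor 4π/(2·5+1) = 1.142397:
  term(m=-5) = 0.00001 - 0.00000j   from Y*(Ω₁)=0.00001 - 0.00001j, Y(Ω₂)=0.27160 + 0.36432j
  term(m=-4) = -0.00001 + 0.00005j   from Y*(Ω₁)=-0.00040 + 0.00008j, Y(Ω₂)=0.05521 - 0.12038j
  term(m=-3) = 0.00159 + 0.00100j   from Y*(Ω₁)=0.00479 + 0.00351j, Y(Ω₂)=0.31491 - 0.02215j
  term(m=-2) = -0.00649 + 0.00517j   from Y*(Ω₁)=-0.00563 - 0.05493j, Y(Ω₂)=-0.08117 - 0.12653j
  term(m=-1) = 0.02913 + 0.08334j   from Y*(Ω₁)=-0.20992 + 0.23255j, Y(Ω₂)=0.13515 - 0.24727j
  term(m=+0) = -0.12691 + 0.00000j   from Y*(Ω₁)=0.82030 + 0.00000j, Y(Ω₂)=-0.15472 + 0.00000j
  term(m=+1) = 0.02913 - 0.08334j   from Y*(Ω₁)=0.20992 + 0.23255j, Y(Ω₂)=-0.13515 - 0.24727j
  term(m=+2) = -0.00649 - 0.00517j   from Y*(Ω₁)=-0.00563 + 0.05493j, Y(Ω₂)=-0.08117 + 0.12653j
  term(m=+3) = 0.00159 - 0.00100j   from Y*(Ω₁)=-0.00479 + 0.00351j, Y(Ω₂)=-0.31491 - 0.02215j
  term(m=+4) = -0.00001 - 0.00005j   from Y*(Ω₁)=-0.00040 - 0.00008j, Y(Ω₂)=0.05521 + 0.12038j
  term(m=+5) = 0.00001 + 0.00000j   from Y*(Ω₁)=-0.00001 - 0.00001j, Y(Ω₂)=-0.27160 + 0.36432j
Σ over m = -0.07847 - 0.00000j; ×(4π/11) → -0.08964 - 0.00000j. Real part: -0.089641

-0.089641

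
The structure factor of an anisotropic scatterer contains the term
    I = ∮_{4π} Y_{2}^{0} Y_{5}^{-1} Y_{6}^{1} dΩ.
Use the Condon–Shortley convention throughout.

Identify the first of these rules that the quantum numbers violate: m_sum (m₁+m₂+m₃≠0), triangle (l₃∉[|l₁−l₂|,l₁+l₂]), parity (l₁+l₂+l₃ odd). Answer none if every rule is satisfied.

azimuthal sum: 0 − 1 + 1 = 0  ✓
3 ≤ 6 ≤ 7 (triangle on l)  ✓
L = 2 + 5 + 6 = 13 (odd)  ✗

parity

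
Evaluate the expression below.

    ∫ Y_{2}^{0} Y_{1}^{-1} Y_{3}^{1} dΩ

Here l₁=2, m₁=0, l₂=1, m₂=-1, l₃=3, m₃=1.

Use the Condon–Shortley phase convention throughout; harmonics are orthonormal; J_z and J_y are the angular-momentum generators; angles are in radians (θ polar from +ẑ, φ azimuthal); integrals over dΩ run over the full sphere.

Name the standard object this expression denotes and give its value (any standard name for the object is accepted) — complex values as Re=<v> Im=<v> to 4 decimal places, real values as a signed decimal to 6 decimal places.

This is a Gaunt coefficient — the integral of a triple product of spherical harmonics over the sphere.
Checks pass: Σm=0; 6 even; l₃=3∈[1,3].
(2·2+1)(2·1+1)(2·3+1) = 105
Δ: 0! 4! 2! / 7! → 1/105
sum: t=0:+1/4 = 1/4
3j²(2 1 3; 0 0 0) = Δ·Π!·Σ² = 3/35  (sign -1)
sum: t=0:+1/8 = 1/8
3j²(2 1 3; 0 -1 1) = Δ·Π!·Σ² = 2/35  (sign +1)
combine: 4πI² = 105·3/35·2/35 = 18/35
take √, sign -1: I = -0.20230066

Gaunt coefficient, -0.202301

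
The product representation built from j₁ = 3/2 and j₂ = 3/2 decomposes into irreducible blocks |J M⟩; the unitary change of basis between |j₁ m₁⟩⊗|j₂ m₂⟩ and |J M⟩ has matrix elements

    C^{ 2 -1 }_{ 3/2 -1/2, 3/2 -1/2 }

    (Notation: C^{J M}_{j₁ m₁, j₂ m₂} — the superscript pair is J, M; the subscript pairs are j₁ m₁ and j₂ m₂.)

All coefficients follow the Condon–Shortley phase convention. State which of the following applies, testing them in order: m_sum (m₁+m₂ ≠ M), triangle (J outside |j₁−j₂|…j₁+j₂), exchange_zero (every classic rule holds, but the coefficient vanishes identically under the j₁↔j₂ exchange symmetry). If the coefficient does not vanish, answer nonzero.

exchange_zero

m-sum: m₁+m₂ = -1/2+(-1/2) = -1, M = -1  ✓
triangle: |j₁−j₂| = 0 ≤ J = 2 ≤ j₁+j₂ = 3  ✓
exchange: j₁=j₂ and m₁=m₂, and (−1)^(j₁+j₂−J) = (−1)^1 = −1 forces ⟨j₁m₁;j₂m₂|JM⟩ = −⟨j₂m₂;j₁m₁|JM⟩ = −⟨j₁m₁;j₂m₂|JM⟩ ⇒ the coefficient vanishes identically
Racah sum check: Σ_k collapses to 0 ⇒ CG = 0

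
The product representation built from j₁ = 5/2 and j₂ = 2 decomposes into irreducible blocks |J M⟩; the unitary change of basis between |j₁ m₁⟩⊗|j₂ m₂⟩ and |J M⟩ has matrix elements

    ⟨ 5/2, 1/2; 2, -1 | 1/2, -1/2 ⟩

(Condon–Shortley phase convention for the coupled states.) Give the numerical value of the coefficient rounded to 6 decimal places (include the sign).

-0.365148  (= −√(2/15))

√[2·4!1!0!/6! · 3!2!1!3!0!1!] = √(24/5)
  +(−1)^1/∏(1,3,1,0,0,0)! = -1/6  (running -1/6)
⟨..|..⟩ = √(24/5)·(-1/6) = -0.365148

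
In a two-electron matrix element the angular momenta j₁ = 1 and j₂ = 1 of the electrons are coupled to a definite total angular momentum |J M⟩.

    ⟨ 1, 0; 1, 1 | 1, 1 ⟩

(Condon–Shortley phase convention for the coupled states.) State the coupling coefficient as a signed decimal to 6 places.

√[3·1!1!1!/4! · 1!1!2!0!2!0!] = √(1/2)
  +(−1)^1/∏(1,0,0,1,1,0)! = -1  (running -1)
⟨..|..⟩ = √(1/2)·(-1) = -0.707107

-0.707107  (= −√(1/2))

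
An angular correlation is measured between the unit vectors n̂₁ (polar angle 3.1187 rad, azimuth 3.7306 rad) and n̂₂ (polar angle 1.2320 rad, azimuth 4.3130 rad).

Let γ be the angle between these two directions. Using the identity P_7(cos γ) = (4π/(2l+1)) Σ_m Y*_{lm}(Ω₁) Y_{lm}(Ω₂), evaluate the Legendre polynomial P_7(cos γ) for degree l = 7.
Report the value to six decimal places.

0.201105

Term-by-term m-sum for l=7 (normalisation 4π/15 = 0.837758):
  m=-7: (+0.000000+0.000000i) × (+0.112540+0.312303i) = -0.000000+0.000000i  (running Σ = -0.000000+0.000000i)
  m=-6: (+0.000000+0.000000i) × (+0.321664-0.296825i) = +0.000000-0.000000i  (running Σ = +0.000000-0.000000i)
  m=-5: (+0.000000-0.000000i) × (-0.108705-0.049348i) = -0.000000-0.000000i  (running Σ = -0.000000-0.000000i)
  m=-4: (+0.000001-0.000001i) × (+0.008076-0.301743i) = -0.000000-0.000000i  (running Σ = -0.000000-0.000000i)
  m=-3: (+0.000021-0.000104i) × (-0.220054+0.086017i) = +0.000004+0.000025i  (running Σ = +0.000004+0.000024i)
  m=-2: (-0.001503-0.003628i) × (-0.148247-0.152268i) = -0.000330+0.000767i  (running Σ = -0.000326+0.000791i)
  m=-1: (-0.077533-0.051801i) × (-0.104257+0.247012i) = +0.020879-0.013751i  (running Σ = +0.020553-0.012960i)
  m=0: (-1.084547-0.000000i) × (-0.183436+0.000000i) = +0.198945+0.000000i  (running Σ = +0.219498-0.012960i)
  m=1: (+0.077533-0.051801i) × (+0.104257+0.247012i) = +0.020879+0.013751i  (running Σ = +0.240377+0.000791i)
  m=2: (-0.001503+0.003628i) × (-0.148247+0.152268i) = -0.000330-0.000767i  (running Σ = +0.240047+0.000024i)
  m=3: (-0.000021-0.000104i) × (+0.220054+0.086017i) = +0.000004-0.000025i  (running Σ = +0.240052-0.000000i)
  m=4: (+0.000001+0.000001i) × (+0.008076+0.301743i) = -0.000000+0.000000i  (running Σ = +0.240051-0.000000i)
  m=5: (-0.000000-0.000000i) × (+0.108705-0.049348i) = -0.000000+0.000000i  (running Σ = +0.240051-0.000000i)
  m=6: (+0.000000-0.000000i) × (+0.321664+0.296825i) = +0.000000+0.000000i  (running Σ = +0.240051+0.000000i)
  m=7: (-0.000000+0.000000i) × (-0.112540+0.312303i) = -0.000000-0.000000i  (running Σ = +0.240051-0.000000i)
Total Σ_m = +0.240051-0.000000i. Multiply by 0.837758: +0.201105-0.000000i. P_7(cos γ) = 0.201105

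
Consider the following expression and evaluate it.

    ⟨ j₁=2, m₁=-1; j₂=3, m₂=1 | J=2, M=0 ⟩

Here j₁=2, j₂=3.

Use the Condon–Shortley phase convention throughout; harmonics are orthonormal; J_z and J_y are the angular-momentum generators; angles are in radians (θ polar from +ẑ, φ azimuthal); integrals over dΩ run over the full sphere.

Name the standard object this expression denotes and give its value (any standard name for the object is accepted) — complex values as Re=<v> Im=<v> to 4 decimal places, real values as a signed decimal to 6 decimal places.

This is a Clebsch–Gordan (vector-coupling) coefficient.
triangle: 3!*1!*3!/8! = 36/40320
(j±m)!: 1!*3!*4!*2!*2!*2! = 1152
prefactor² = (2J+1)*Δ*N² = 36/7
  k=2: +1/(2!*1!*1!*2!*0!*1!) = 1/4
  k=3: −1/(3!*0!*0!*1!*1!*2!) = -1/12
Σ = 1/6  ⇒  CG² = 36/7*(1/6)² = 1/7
CG = +√(1/7) = +0.377964

Clebsch–Gordan coefficient, +√(1/7) ≈ +0.377964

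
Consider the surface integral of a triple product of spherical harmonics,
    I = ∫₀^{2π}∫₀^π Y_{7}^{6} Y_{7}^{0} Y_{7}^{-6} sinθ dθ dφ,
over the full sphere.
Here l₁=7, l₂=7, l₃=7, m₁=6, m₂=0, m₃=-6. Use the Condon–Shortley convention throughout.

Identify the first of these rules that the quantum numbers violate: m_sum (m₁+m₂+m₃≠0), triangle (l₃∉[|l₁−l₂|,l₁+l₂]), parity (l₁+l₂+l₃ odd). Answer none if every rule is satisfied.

m₁+m₂+m₃ = 6 + 0 − 6 = 0  ✓
triangle: |7−7|=0 ≤ l₃=7 ≤ 7+7=14  ✓
parity: l₁+l₂+l₃ = 21 is odd  ✗

parity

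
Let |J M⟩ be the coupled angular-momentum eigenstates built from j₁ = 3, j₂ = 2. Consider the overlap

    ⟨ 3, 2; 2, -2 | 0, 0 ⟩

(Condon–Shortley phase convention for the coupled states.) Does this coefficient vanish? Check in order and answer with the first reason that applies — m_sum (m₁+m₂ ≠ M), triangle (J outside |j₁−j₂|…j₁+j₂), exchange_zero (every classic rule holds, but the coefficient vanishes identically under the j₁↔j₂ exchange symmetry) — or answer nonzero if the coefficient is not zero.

triangle

m-sum: m₁+m₂ = 2+(-2) = 0, M = 0  ✓
triangle: need |j₁−j₂| ≤ J ≤ j₁+j₂, i.e. J ∈ [1, 5]; J = 0 is outside ✗ ⇒ coefficient is 0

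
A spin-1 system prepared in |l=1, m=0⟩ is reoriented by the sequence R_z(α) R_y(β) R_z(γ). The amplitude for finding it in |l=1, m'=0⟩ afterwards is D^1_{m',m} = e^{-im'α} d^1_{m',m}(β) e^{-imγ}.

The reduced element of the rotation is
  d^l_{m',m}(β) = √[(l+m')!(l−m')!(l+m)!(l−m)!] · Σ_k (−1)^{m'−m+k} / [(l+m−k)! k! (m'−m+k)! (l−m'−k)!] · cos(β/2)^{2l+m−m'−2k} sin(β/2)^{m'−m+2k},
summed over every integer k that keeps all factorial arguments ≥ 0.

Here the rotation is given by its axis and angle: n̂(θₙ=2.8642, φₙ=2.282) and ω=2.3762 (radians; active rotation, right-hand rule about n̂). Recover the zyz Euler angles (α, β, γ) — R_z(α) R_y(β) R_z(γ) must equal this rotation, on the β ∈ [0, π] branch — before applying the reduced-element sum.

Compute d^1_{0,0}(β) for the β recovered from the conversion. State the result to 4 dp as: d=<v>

d=0.8709

Axis–angle → zyz. n̂ = (sinθₙcosφₙ, sinθₙsinφₙ, cosθₙ) = (-0.178754, +0.207462, -0.961773), ω = 2.3762.
R = I cosω + sinω [n̂]ₓ + (1−cosω) n̂n̂ᵀ gives
  R = [-0.666116, +0.602509, +0.439628; -0.730162, -0.647033, -0.219570; +0.152161, -0.467259, +0.870928]
β = atan2(√(R₁₃²+R₂₃²), R₃₃) = 0.513708; α = atan2(R₂₃, R₁₃) mod 2π = 5.819981; γ = atan2(R₃₂, −R₃₁) mod 2π = 4.397574
d^1_{0,0}(β=0.5137) via the finite sum:
c=cos(0.513708/2)=0.967194, s=sin(0.513708/2)=0.254039; N=√[1·1·1·1]=1.000000
k: max(0,(0)−(0))=0 … min(1+(0),1−(0))=1
  k=0: (−1)^0·1.0000/(1)·0.9672^2·0.2540^0 = +0.935464
  k=1: (−1)^1·1.0000/(1)·0.9672^0·0.2540^2 = -0.064536
d^1_{0,0}(0.5137) = +0.935464 -0.064536 = +0.870928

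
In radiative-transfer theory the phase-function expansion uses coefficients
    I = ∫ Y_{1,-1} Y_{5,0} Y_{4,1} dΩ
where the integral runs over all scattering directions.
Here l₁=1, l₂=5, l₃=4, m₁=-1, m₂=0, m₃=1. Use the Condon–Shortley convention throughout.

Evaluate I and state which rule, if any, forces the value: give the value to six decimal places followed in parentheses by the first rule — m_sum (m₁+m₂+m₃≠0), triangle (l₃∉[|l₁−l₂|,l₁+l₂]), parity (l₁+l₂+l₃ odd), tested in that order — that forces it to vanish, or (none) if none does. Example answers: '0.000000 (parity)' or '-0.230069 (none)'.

m-sum 0 ✓  L=10 even ✓  4≤4≤6 ✓
Π(2lᵢ+1) = 3×11×9 = 297
triangle coeff Δ(1,5,4) = 1/495
Σ_t [1,1]: t=1:−1/576 = -1/576
(3j)²=5/99 [(1 5 4; 0 0 0)], sign=-1
Σ_t [2,2]: t=2:+1/1440 = 1/1440
(3j)²=2/99 [(1 5 4; -1 0 1)], sign=-1
⇒ 4πI² = 10/33
I = (+1)√(10/33/(4π)) = 0.15528807
No selection rule forces the value: the integral is nonzero (none).

0.155288 (none)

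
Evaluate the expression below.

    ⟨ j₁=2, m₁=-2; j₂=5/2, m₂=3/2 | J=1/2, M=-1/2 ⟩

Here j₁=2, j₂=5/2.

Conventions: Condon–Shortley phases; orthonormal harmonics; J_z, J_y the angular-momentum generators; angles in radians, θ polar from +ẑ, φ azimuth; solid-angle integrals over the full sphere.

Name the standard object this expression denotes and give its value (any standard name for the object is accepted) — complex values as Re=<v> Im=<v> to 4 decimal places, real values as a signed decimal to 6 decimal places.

Clebsch–Gordan coefficient, +√(1/15) ≈ +0.258199

This is a Clebsch–Gordan (vector-coupling) coefficient.
triangle: 4!*0!*1!/6! = 24/720
(j±m)!: 0!*4!*4!*1!*0!*1! = 576
prefactor² = (2J+1)*Δ*N² = 192/5
  k=4: +1/(4!*0!*0!*0!*0!*1!) = 1/24
Σ = 1/24  ⇒  CG² = 192/5*(1/24)² = 1/15
CG = +√(1/15) = +0.258199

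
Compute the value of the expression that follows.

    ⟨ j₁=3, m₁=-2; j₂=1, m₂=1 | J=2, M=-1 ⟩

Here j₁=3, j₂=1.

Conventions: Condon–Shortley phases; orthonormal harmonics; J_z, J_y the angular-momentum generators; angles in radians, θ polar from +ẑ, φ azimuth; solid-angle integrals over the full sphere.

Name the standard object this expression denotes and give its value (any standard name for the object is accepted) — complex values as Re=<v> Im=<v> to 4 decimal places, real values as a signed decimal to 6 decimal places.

Clebsch–Gordan coefficient, +√(10/21) ≈ +0.690066

This is a Clebsch–Gordan (vector-coupling) coefficient.
triangle: 2!×4!×0!/7! = 48/5040
(j±m)!: 1!×5!×2!×0!×1!×3! = 1440
prefactor² = (2J+1)×Δ×N² = 480/7
  k=2: +1/(2!×0!×3!×0!×1!×0!) = 1/12
Σ = 1/12  ⇒  CG² = 480/7×(1/12)² = 10/21
CG = +√(10/21) = +0.690066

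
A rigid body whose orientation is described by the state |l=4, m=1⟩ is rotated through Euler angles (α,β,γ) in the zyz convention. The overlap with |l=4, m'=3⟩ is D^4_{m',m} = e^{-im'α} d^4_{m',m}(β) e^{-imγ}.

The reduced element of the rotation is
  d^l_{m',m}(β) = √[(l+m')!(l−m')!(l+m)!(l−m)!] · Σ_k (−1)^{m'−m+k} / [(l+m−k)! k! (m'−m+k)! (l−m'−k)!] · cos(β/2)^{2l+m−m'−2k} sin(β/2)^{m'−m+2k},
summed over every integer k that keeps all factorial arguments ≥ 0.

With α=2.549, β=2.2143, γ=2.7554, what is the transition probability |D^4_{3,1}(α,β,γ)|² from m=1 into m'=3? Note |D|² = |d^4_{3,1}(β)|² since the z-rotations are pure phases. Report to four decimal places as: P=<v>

D^4_{3,1}(2.5490,2.2143,2.7554) = e^{-i·3·2.5490}·d^4_{3,1}(2.2143)·e^{-i·1·2.7554}. Compute d first:
c=cos(2.214300/2)=0.447212, s=sin(2.214300/2)=0.894428; N=√[5040·1·120·6]=1904.940944
The bounds max(0,m−m')=0 and min(l+m,l−m')=1 give 2 terms
  k=0: (−1)^2·1904.9409/(240)·0.4472^6·0.8944^2 = +0.050798
  k=1: (−1)^3·1904.9409/(144)·0.4472^4·0.8944^4 = -0.338654
d^4_{3,1}(2.2143) = +0.050798 -0.338654 = -0.287856
|D^4_{3,1}|² = |d^4_{3,1}(β)|² = (-0.287856)² = 0.082861 (the z-rotation phases have unit modulus)

P=0.0829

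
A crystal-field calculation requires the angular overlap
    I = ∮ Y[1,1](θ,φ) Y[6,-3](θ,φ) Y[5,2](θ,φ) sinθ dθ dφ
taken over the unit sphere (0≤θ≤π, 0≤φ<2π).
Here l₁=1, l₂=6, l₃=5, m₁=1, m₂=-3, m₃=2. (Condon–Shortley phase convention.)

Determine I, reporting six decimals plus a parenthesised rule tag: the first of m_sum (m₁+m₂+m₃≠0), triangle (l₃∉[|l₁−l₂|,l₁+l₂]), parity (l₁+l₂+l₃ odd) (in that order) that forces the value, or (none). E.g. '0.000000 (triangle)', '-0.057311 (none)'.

-0.245154 (none)

Rules hold: Σm=0, L=12 even, 5≤5≤7.
N = 3·13·11 = 429
Δ = 2!·0!·10!/13! = 1/858
Racah Σ t=1..1: t=1:−1/14400 = -1/14400
⇒ 3j(1 6 5; 0 0 0)² = 6/143, sgn +1
Racah Σ t=0..0: t=0:+1/60480 = 1/60480
⇒ 3j(1 6 5; 1 -3 2)² = 6/143, sgn -1
4πI² = N·(3j₀)²·(3jₘ)² = 108/143
I = -1·√(0.755245/4π) = -0.24515397
No selection rule forces the value: the integral is nonzero (none).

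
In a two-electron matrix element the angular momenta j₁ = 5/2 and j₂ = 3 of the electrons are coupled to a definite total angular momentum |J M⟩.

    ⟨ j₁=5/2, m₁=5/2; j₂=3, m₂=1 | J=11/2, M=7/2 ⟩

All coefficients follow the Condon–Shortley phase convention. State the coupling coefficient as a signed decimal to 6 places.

+0.522233

triangle: 0!×5!×6!/12! = 86400/479001600
(j±m)!: 5!×0!×4!×2!×9!×2! = 4180377600
prefactor² = (2J+1)×Δ×N² = 99532800/11
  k=0: +1/(0!×0!×0!×4!×5!×2!) = 1/5760
Σ = 1/5760  ⇒  CG² = 99532800/11×(1/5760)² = 3/11
CG = +√(3/11) = +0.522233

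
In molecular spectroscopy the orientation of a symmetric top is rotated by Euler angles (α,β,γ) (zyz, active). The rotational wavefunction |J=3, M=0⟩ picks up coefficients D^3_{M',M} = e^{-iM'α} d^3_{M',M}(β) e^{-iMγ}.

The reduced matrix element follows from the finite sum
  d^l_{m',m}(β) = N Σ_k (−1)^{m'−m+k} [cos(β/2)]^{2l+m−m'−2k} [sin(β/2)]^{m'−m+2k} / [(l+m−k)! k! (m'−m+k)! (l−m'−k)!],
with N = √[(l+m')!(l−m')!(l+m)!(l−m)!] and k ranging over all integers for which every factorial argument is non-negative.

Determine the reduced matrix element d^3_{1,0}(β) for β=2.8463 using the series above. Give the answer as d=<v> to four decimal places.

d=-0.4507

d^3_{1,0}(β=2.8463) via the finite sum:
c=cos(2.846300/2)=0.147110, s=sin(2.846300/2)=0.989120; N=√[24·2·6·6]=41.569219
Admissible k: 0..2 (factorial args all ≥0)
  k=0: (−1)^1·41.5692/(12)·0.1471^5·0.9891^1 = -0.000236
  k=1: (−1)^2·41.5692/(4)·0.1471^3·0.9891^3 = +0.032018
  k=2: (−1)^3·41.5692/(12)·0.1471^1·0.9891^5 = -0.482480
d^3_{1,0}(2.8463) = -0.000236 +0.032018 -0.482480 = -0.450698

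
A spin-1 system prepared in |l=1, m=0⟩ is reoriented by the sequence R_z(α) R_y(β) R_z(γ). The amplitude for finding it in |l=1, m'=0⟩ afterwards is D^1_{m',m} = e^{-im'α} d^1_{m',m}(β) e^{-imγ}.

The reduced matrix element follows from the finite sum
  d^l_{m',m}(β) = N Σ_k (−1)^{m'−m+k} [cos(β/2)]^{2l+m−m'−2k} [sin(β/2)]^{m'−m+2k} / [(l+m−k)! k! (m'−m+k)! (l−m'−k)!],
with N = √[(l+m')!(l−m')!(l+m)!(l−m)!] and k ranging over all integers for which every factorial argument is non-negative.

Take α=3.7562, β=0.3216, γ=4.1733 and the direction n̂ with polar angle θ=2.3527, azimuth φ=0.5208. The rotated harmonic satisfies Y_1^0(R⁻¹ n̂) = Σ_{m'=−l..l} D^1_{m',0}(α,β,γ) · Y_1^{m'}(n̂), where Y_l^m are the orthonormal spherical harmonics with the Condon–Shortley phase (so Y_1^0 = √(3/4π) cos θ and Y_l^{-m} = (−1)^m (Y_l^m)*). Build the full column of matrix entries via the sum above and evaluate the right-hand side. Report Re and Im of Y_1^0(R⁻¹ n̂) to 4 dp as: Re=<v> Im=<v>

Need the full column D^1_{m',0} for m'=−1..1 at α=3.7562, β=0.3216, γ=4.1733.
cos(β/2)=0.987100, sin(β/2)=0.160108
d^1_{-1,0}: single k=1 term ⇒ +0.223506;  D = -0.182604-0.128882i
d^1_{0,0}: k∈[0..1] ⇒ +0.974365 -0.025635 = +0.948731;  D = +0.948731+0.000000i
d^1_{1,0}: single k=0 term ⇒ -0.223506;  D = +0.182604-0.128882i
Y_1^{m'}(θ=2.3527,φ=0.5208) and Σ D·Y over m':
  (-0.1826-0.1289i)·(+0.2127-0.1220i)  (+0.9487+0.0000i)·(-0.3443+0.0000i)  (+0.1826-0.1289i)·(-0.2127-0.1220i)
Y_1^0(R⁻¹ n̂) = -0.435738+0.000000i

Re=-0.4357 Im=0.0000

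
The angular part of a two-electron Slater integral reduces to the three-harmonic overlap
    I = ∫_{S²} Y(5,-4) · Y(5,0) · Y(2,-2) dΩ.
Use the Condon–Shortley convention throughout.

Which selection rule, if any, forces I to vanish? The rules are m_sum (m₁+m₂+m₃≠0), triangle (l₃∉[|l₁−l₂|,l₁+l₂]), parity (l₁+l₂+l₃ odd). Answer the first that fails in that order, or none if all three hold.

azimuthal sum: -4 + 0 − 2 = -6  ✗
0 ≤ 2 ≤ 10 (triangle on l)
L = 5 + 5 + 2 = 12 (even)

m_sum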